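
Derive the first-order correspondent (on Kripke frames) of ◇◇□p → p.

This is a Sahlqvist (Geach-type) schema ◇^2□^1p → □^0◇^0p.
Minimal-valuation argument: fix x; take any y with xR^2y and any z with xR^0z. Set V(p) to the set of worlds R-reachable from y in exactly 1 step. Then □^1p holds at y, so the antecedent holds at x; validity forces ◇^0p at z, giving a w with zR^0w and yR^1w.
First-order correspondent: ∀x ∀y (xR²y → ∃w (yRw ∧ x = w)).

∀x ∀y (xR²y → ∃w (yRw ∧ x = w))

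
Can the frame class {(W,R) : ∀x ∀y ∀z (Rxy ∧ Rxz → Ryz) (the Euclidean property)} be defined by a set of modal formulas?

Yes — defined by ◇p → □◇p

Yes: it is the Euclidean property, defined by the 5 schema ◇p → □◇p.
Suppose ◇p→□◇p is valid. Take Rxy, Rxz and set V(p)={y}. Then ◇p at x, so □◇p at x, so ◇p at z, so some w with Rzw has p; w=y, i.e. Rzy. By symmetry of the argument, Ryz.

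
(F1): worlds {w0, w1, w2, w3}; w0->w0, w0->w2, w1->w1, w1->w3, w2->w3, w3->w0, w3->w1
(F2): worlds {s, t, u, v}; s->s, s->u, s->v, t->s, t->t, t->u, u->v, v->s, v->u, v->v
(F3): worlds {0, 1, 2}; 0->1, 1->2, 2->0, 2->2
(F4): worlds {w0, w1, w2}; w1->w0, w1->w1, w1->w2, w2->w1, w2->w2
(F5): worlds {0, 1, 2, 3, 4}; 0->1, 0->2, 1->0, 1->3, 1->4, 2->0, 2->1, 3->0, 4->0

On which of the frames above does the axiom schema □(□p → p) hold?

none

The schema corresponds to shift-reflexivity: ∀x ∀y (Rxy → Ryy).
(F1): fails — Rw1w3 but not Rw3w3.
(F2): fails — Rvu but not Ruu.
(F3): fails — R01 but not R11.
(F4): fails — Rw1w0 but not Rw0w0.
(F5): fails — R10 but not R00.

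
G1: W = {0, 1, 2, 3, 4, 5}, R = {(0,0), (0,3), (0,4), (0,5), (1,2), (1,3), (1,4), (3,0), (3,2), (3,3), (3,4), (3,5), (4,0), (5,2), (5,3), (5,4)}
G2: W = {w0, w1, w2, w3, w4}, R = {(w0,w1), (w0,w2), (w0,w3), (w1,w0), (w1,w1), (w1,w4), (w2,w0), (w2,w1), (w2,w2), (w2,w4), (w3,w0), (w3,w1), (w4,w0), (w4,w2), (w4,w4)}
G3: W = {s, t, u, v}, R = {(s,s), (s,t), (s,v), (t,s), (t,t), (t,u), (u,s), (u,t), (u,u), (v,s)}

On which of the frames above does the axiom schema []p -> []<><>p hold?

The schema corresponds to a generalized confluence (Geach) condition: forall x forall z (xRz -> exists w (xRw & z R^2 w)).
G1: fails — 1R2 but no w with 1Rw and 2R²w.
G2: ✓.
G3: ✓.
Valid on: G2, G3.

G2, G3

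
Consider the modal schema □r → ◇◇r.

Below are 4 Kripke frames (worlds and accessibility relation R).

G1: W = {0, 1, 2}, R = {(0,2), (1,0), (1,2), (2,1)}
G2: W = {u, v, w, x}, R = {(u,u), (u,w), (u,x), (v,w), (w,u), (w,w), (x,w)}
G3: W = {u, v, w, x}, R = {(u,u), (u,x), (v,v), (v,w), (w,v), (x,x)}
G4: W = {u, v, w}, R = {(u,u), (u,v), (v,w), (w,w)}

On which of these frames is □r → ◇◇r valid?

The schema corresponds to a generalized confluence (Geach) condition: ∀x ∃w (xRw ∧ xR²w).
G1: fails — at 0 but no w with 0Rw and 0R²w.
G2: holds.
G3: holds.
G4: holds.
Valid on: G2, G3, G4.

G2, G3, G4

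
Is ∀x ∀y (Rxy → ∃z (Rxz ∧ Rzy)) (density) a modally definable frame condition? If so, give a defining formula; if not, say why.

Yes: it is density, defined by the C4 schema □□q → □q.
Suppose □□q→□q is valid. Take Rxy and set V(q)={w : xR²w}. Then □□q at x, so □q at x, so q at y, i.e. ∃z(Rxz∧Rzy).

Yes — defined by □□q → □q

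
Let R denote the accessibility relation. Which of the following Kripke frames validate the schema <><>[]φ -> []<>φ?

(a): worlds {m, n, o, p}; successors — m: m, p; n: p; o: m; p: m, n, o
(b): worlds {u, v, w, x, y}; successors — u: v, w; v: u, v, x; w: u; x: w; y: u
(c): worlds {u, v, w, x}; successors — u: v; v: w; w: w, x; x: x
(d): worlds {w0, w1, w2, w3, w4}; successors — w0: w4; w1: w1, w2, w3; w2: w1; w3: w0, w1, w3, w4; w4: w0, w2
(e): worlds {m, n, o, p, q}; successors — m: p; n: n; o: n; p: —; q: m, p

This is the axiom for a generalized confluence (Geach) condition; its first-order frame correspondent is forall x forall y forall z ((x R^2 y & xRz) -> exists w (yRw & zRw)).
(a): fails — mR²n, mRp but no w with nRw and pRw.
(b): fails — uR²u, uRw but no t with uRt and wRt.
(c): condition met.
(d): fails — w0R²w0, w0Rw4 but no w with w0Rw and w4Rw.
(e): fails — qR²p, qRm but no w with pRw and mRw.

(c)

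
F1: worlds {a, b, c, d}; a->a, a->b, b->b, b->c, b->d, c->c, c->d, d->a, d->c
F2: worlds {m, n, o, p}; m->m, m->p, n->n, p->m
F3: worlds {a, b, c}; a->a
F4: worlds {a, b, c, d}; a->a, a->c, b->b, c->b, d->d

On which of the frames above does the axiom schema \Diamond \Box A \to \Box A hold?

F3

This is the axiom for the Euclidean property; its first-order frame correspondent is \forall x \forall y \forall z (Rxy \wedge Rxz \to Ryz).
F1: fails — Rab and Raa but not Rba.
F2: fails — Rmp and Rmp but not Rpp.
F3: condition met.
F4: fails — Rac and Raa but not Rca.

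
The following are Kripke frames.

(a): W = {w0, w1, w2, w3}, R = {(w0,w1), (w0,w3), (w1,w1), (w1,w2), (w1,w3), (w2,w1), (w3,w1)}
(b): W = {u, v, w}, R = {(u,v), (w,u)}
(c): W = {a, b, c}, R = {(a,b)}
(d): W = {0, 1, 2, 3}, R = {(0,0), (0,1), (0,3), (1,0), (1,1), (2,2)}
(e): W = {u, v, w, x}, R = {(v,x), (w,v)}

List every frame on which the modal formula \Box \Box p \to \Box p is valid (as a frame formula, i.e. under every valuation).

(a), (d)

This is the axiom for density; its first-order frame correspondent is \forall x \forall y (Rxy \to \exists z (Rxz \wedge Rzy)).
(a): condition met.
(b): fails — Ruv but no z with Ruz and Rzv.
(c): fails — Rab but no z with Raz and Rzb.
(d): condition met.
(e): fails — Rvx but no z with Rvz and Rzx.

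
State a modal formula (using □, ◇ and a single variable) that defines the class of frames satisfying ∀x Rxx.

□s → s

This is reflexivity; the standard corresponding axiom is T: □s → s.
Suppose □s→s is valid. At any x set V(s)={w : Rxw}. Then □s holds at x, so s holds at x, i.e. Rxx.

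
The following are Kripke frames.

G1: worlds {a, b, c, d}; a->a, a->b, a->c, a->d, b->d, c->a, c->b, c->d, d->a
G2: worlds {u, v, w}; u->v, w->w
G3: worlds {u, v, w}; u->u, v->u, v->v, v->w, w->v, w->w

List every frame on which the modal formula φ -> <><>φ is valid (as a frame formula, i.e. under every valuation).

This is the axiom for a generalized confluence (Geach) condition; its first-order frame correspondent is forall x exists w (x = w & x R^2 w).
G1: fails — at b but no w with b=w and bR²w.
G2: fails — at u but no t with u=t and uR²t.
G3: ✓.
Valid on: G3.

G3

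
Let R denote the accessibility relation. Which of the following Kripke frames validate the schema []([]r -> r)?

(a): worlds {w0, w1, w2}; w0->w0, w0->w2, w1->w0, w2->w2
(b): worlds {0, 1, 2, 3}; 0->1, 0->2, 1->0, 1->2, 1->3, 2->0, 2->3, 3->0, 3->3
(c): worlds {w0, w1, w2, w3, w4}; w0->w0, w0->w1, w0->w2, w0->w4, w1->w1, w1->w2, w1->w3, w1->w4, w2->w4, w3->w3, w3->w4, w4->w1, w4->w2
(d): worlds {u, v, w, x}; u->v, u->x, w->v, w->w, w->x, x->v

(a)

The schema corresponds to shift-reflexivity: forall x forall y (Rxy -> Ryy).
(a): ✓.
(b): fails — R10 but not R00.
(c): fails — Rw1w2 but not Rw2w2.
(d): fails — Ruv but not Rvv.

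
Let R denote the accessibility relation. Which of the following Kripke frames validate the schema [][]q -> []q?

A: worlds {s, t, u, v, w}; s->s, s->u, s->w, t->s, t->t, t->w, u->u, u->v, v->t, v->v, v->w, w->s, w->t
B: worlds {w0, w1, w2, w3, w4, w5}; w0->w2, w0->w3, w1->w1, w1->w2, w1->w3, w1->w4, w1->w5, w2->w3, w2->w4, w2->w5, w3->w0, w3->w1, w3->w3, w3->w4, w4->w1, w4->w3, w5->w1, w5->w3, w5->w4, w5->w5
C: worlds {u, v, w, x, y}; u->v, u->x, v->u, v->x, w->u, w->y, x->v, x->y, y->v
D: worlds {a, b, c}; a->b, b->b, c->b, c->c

Frame correspondent (Sahlqvist): forall x forall y (Rxy -> exists z (Rxz & Rzy)) — i.e. density.
A: holds.
B: fails — Rw0w2 but no z with Rw0z and Rzw2.
C: fails — Rwu but no z with Rwz and Rzu.
D: holds.
Valid on: A, D.

A, D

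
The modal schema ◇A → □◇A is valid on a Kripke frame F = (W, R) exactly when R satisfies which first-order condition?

the Euclidean property: ∀x ∀y ∀z (Rxy ∧ Rxz → Ryz)

This schema is the 5 axiom.
It corresponds to the Euclidean property: ∀x ∀y ∀z (Rxy ∧ Rxz → Ryz).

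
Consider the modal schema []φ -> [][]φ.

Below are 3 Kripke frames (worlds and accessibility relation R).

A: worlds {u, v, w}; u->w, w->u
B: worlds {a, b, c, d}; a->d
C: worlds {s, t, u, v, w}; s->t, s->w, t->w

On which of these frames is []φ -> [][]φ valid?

B, C

This is the axiom for transitivity; its first-order frame correspondent is forall x forall y forall z (Rxy & Ryz -> Rxz).
A: fails — Rwu and Ruw but not Rww.
B: ✓.
C: ✓.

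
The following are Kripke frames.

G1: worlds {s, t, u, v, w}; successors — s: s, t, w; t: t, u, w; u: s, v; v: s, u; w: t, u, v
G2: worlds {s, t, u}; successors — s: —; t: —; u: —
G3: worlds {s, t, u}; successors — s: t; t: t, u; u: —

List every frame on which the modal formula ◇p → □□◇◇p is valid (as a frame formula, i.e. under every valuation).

Frame correspondent (Sahlqvist): ∀x ∀y ∀z ((xRy ∧ xR²z) → ∃w (y = w ∧ zR²w)) — i.e. a generalized confluence (Geach) condition.
G1: fails — tRu, tR²v but no w* with u=w* and vR²w*.
G2: ✓.
G3: fails — sRt, sR²u but no w with t=w and uR²w.

G2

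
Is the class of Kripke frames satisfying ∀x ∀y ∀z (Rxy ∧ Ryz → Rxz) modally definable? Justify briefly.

Yes, by □q → □□q

The condition is transitivity. A defining modal formula is □q → □□q.
Suppose □q→□□q is valid. Take Rxy, Ryz and set V(q)={w : Rxw}. Then □q at x, so □□q at x, so □q at y, so q at z, i.e. Rxz.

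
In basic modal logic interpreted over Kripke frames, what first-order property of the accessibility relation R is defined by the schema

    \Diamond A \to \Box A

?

partial functionality: \forall x \forall y \forall z (Rxy \wedge Rxz \to y = z)

Suppose ◇A→□A is valid. Take Rxy, Rxz and set V(A)={y}. Then ◇A at x, so □A at x, so A at z, i.e. z=y.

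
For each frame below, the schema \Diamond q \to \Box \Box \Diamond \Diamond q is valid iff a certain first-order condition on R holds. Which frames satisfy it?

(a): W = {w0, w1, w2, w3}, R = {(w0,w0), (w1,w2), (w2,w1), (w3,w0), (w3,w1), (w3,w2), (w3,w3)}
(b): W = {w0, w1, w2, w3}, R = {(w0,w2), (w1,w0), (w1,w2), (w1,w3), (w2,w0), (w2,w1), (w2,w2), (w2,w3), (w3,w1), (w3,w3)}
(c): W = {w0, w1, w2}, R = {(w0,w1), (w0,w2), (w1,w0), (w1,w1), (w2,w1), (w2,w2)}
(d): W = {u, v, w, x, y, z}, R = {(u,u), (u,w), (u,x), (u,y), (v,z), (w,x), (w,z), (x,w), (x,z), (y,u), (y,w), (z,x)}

Frame correspondent (Sahlqvist): \forall x \forall y \forall z ((xRy \wedge x R^2 z) \to \exists w (y = w \wedge z R^2 w)) — i.e. a generalized confluence (Geach) condition.
(a): fails — w1Rw2, w1R²w1 but no w with w2=w and w1R²w.
(b): satisfies the condition.
(c): satisfies the condition.
(d): fails — uRu, uR²w but no t with u=t and wR²t.

(b), (c)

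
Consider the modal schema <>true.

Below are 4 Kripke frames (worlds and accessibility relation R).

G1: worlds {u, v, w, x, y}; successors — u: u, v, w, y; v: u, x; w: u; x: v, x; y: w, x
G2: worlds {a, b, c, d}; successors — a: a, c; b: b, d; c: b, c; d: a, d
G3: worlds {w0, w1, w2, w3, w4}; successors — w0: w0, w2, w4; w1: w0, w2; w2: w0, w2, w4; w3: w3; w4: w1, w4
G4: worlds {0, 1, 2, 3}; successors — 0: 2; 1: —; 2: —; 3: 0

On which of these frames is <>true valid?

Frame correspondent (Sahlqvist): forall x exists y Rxy — i.e. seriality.
G1: condition met.
G2: condition met.
G3: condition met.
G4: fails — world 1 has no successor.
Valid on: G1, G2, G3.

G1, G2, G3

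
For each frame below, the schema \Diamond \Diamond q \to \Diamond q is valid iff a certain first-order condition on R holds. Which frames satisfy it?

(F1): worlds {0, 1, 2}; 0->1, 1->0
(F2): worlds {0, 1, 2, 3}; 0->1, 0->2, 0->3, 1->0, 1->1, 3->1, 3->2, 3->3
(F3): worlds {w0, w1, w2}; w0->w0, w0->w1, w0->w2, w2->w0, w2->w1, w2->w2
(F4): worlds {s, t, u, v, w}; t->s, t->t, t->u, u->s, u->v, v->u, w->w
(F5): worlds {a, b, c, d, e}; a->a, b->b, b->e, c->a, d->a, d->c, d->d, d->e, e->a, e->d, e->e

(F3)

Frame correspondent (Sahlqvist): \forall x \forall y \forall z (Rxy \wedge Ryz \to Rxz) — i.e. transitivity.
(F1): fails — R01 and R10 but not R00.
(F2): fails — R10 and R02 but not R12.
(F3): holds.
(F4): fails — Ruv and Rvu but not Ruu.
(F5): fails — Red and Rdc but not Rec.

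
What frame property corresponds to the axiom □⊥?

emptiness of R: ∀x ∀y ¬Rxy

□⊥ is valid iff no world has any successor (otherwise □⊥ fails at any world with one).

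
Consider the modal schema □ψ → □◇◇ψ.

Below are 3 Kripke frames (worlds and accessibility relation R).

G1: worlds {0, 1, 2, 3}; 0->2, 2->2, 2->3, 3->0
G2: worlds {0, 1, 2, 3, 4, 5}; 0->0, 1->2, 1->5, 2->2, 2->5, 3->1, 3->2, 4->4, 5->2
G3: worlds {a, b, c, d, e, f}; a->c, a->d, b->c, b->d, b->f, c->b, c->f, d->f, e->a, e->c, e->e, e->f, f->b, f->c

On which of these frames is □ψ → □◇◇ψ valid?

The schema corresponds to a generalized confluence (Geach) condition: ∀x ∀z (xRz → ∃w (xRw ∧ zR²w)).
G1: fails — 3R0 but no w with 3Rw and 0R²w.
G2: satisfies the condition.
G3: satisfies the condition.

G2, G3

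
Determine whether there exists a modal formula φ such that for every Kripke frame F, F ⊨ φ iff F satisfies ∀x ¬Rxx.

Any modally definable frame class is closed under surjective bounded morphisms.
The 3-cycle (worlds w0,w1,w2 with w0→w1→w2→w0) is irreflexive, and the map sending every world to a single reflexive point • is a surjective bounded morphism (forth: every edge maps to (•,•); back: every world has a successor). So any modal formula valid on the 3-cycle is also valid on the reflexive point, which is not irreflexive.
So no modal formula (or set of formulas) defines exactly the irreflexive frames.

Not definable by any modal formula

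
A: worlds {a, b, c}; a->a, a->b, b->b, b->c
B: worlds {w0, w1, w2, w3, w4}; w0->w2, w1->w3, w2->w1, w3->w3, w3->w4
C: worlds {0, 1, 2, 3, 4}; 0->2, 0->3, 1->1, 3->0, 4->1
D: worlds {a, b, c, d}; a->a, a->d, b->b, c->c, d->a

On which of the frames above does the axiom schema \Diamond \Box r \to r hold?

Frame correspondent (Sahlqvist): \forall x \forall y (xRy \to \exists w (yRw \wedge x = w)) — i.e. a generalized confluence (Geach) condition.
A: fails — aRb but no w with bRw and a=w.
B: fails — w0Rw2 but no w with w2Rw and w0=w.
C: fails — 0R2 but no w with 2Rw and 0=w.
D: holds.

D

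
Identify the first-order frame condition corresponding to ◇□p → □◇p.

convergence

Suppose ◇□p→□◇p is valid. Take Rxy, Rxz and set V(p)={w : Ryw}. Then □p at y so ◇□p at x, so □◇p at x, so ◇p at z, giving w with Rzw and Ryw.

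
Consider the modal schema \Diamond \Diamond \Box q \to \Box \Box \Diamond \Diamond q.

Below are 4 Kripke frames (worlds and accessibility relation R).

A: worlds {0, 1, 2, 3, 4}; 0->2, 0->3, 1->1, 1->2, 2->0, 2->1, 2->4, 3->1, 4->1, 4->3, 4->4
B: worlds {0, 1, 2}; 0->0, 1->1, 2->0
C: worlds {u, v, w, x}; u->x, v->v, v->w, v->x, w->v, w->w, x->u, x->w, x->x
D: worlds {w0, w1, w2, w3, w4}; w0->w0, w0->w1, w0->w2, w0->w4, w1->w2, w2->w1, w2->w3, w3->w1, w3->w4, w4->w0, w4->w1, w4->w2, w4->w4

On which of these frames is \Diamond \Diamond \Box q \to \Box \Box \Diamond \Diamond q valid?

B, C

The schema corresponds to a generalized confluence (Geach) condition: \forall x \forall y \forall z ((x R^2 y \wedge x R^2 z) \to \exists w (yRw \wedge z R^2 w)).
A: fails — 0R²0, 0R²0 but no w with 0Rw and 0R²w.
B: ✓.
C: ✓.
D: fails — w0R²w1, w0R²w1 but no w with w1Rw and w1R²w.
Valid on: B, C.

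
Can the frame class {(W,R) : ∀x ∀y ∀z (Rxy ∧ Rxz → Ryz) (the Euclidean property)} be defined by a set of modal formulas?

Yes: it is the Euclidean property, defined by the 5 schema ◇r → □◇r.
Suppose ◇r→□◇r is valid. Take Rxy, Rxz and set V(r)={y}. Then ◇r at x, so □◇r at x, so ◇r at z, so some w with Rzw has r; w=y, i.e. Rzy. By symmetry of the argument, Ryz.

Yes — defined by ◇r → □◇r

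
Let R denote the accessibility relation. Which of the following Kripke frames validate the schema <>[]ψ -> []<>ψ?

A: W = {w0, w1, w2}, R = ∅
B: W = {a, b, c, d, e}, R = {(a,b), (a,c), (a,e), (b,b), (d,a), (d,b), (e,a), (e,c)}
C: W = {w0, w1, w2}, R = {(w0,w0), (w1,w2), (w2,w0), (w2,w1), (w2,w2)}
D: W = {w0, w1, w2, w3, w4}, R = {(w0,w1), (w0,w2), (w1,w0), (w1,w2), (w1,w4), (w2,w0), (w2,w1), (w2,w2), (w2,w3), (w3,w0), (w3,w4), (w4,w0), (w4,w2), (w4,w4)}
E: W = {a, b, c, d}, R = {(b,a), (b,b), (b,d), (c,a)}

The schema corresponds to convergence: forall x forall y forall z (Rxy & Rxz -> exists w (Ryw & Rzw)).
A: satisfies the condition.
B: fails — Rab and Rae but b and e have no common successor.
C: fails — Rw2w1 and Rw2w0 but w1 and w0 have no common successor.
D: fails — Rw2w0 and Rw2w3 but w0 and w3 have no common successor.
E: fails — Rbd and Rbd but d and d have no common successor.
Valid on: A.

A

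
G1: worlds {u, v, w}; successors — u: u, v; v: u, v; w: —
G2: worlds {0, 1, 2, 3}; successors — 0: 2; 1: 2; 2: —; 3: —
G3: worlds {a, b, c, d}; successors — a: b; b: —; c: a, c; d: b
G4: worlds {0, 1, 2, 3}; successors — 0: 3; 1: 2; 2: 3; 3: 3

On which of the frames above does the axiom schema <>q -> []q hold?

Frame correspondent (Sahlqvist): forall x forall y forall z (Rxy & Rxz -> y = z) — i.e. partial functionality.
G1: fails — u sees both u and v.
G2: ✓.
G3: fails — c sees both a and c.
G4: ✓.
Valid on: G2, G4.

G2, G4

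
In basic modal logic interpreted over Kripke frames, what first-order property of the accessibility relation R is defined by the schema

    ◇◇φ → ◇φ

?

This is frame-equivalent to □φ → □□φ (substitute ¬φ for φ and contrapose).
Suppose □φ→□□φ is valid. Take Rxy, Ryz and set V(φ)={w : Rxw}. Then □φ at x, so □□φ at x, so □φ at y, so φ at z, i.e. Rxz.
Conversely, any frame satisfying ∀x ∀y ∀z (Rxy ∧ Ryz → Rxz) validates the schema.
So the correspondent is transitivity.

transitivity: ∀x ∀y ∀z (Rxy ∧ Ryz → Rxz)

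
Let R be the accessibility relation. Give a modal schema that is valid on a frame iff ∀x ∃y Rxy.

□q → ◇q

This is seriality; the standard corresponding axiom is D: □q → ◇q.
Suppose □q→◇q is valid. At any x set V(q)=W. Then □q at x, so ◇q at x, so x has a successor.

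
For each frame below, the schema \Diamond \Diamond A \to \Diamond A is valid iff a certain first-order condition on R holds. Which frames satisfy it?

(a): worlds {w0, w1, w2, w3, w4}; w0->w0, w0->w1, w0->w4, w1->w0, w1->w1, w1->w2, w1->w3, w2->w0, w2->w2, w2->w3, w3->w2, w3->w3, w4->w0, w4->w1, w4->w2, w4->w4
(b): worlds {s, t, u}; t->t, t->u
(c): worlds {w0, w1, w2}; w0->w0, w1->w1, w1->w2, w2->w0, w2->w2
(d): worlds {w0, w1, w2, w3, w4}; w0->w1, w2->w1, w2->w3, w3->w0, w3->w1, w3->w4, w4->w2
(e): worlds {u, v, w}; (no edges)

(b), (e)

The schema corresponds to a generalized confluence (Geach) condition: \forall x \forall y (x R^2 y \to \exists w (y = w \wedge xRw)).
(a): fails — w0R²w2 but no w with w2=w and w0Rw.
(b): condition met.
(c): fails — w1R²w0 but no w with w0=w and w1Rw.
(d): fails — w2R²w0 but no w with w0=w and w2Rw.
(e): condition met.
Valid on: (b), (e).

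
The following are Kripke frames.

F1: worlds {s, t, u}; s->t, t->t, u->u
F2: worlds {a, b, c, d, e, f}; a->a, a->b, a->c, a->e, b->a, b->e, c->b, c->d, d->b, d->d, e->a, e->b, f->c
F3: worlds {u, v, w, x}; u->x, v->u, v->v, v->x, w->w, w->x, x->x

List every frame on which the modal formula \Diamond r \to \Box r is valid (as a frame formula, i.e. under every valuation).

F1

Frame correspondent (Sahlqvist): \forall x \forall y \forall z (Rxy \wedge Rxz \to y = z) — i.e. partial functionality.
F1: ✓.
F2: fails — a sees both a and b.
F3: fails — v sees both u and v.
Valid on: F1.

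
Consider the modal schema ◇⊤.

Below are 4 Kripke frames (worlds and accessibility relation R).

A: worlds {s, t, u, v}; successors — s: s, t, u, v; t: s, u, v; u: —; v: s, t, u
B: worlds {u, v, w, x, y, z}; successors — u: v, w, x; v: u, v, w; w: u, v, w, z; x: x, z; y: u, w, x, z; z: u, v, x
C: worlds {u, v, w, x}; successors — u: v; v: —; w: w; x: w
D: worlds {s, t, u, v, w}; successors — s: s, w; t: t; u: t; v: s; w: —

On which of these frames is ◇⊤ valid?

B

Frame correspondent (Sahlqvist): ∀x ∃y Rxy — i.e. seriality.
A: fails — world u has no successor.
B: satisfies the condition.
C: fails — world v has no successor.
D: fails — world w has no successor.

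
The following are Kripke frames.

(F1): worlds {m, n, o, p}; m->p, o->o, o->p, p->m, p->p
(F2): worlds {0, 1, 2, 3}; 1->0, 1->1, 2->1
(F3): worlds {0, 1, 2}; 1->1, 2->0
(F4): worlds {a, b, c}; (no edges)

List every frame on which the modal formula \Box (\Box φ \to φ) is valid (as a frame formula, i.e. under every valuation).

(F4)

Frame correspondent (Sahlqvist): \forall x \forall y (Rxy \to Ryy) — i.e. shift-reflexivity.
(F1): fails — Rpm but not Rmm.
(F2): fails — R10 but not R00.
(F3): fails — R20 but not R00.
(F4): satisfies the condition.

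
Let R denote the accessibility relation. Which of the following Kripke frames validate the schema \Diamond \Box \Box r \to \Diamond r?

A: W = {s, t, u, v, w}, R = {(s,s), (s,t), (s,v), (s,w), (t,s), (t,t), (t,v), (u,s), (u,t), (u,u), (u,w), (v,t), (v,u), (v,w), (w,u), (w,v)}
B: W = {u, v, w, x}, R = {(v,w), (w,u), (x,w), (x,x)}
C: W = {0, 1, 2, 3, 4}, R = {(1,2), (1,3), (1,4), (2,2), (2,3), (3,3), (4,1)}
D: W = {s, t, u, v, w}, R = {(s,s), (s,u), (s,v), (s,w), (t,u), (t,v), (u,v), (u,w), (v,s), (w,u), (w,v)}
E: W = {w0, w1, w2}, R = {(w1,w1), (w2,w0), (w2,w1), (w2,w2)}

Frame correspondent (Sahlqvist): \forall x \forall y (xRy \to \exists w (y R^2 w \wedge xRw)) — i.e. a generalized confluence (Geach) condition.
A: satisfies the condition.
B: fails — vRw but no t with wR²t and vRt.
C: satisfies the condition.
D: satisfies the condition.
E: fails — w2Rw0 but no w with w0R²w and w2Rw.

A, C, D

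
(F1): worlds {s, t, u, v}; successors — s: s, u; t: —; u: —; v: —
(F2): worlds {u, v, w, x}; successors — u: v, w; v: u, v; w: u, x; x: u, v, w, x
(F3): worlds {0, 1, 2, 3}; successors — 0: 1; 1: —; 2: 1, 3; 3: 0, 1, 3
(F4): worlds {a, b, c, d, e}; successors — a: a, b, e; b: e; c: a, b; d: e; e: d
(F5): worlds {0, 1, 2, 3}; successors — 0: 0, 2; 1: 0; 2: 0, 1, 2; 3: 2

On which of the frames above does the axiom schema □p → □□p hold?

This is the axiom for transitivity; its first-order frame correspondent is ∀x ∀y ∀z (Rxy ∧ Ryz → Rxz).
(F1): satisfies the condition.
(F2): fails — Ruv and Rvu but not Ruu.
(F3): fails — R23 and R30 but not R20.
(F4): fails — Rae and Red but not Rad.
(F5): fails — R10 and R02 but not R12.

(F1)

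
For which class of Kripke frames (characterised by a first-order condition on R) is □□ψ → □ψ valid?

Suppose □□ψ→□ψ is valid. Take Rxy and set V(ψ)={w : xR²w}. Then □□ψ at x, so □ψ at x, so ψ at y, i.e. ∃z(Rxz∧Rzy).
Conversely, any frame satisfying ∀x ∀y (Rxy → ∃z (Rxz ∧ Rzy)) validates the schema.
Frame condition: ∀x ∀y (Rxy → ∃z (Rxz ∧ Rzy)).

density: ∀x ∀y (Rxy → ∃z (Rxz ∧ Rzy))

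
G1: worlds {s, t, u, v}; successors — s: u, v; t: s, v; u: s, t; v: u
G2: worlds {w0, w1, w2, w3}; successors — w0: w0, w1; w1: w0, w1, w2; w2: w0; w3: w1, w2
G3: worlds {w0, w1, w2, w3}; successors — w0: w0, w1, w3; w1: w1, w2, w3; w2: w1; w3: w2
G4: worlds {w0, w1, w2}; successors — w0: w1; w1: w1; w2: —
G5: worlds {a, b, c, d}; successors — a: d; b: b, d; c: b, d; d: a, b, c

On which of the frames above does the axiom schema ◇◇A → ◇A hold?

G4

Frame correspondent (Sahlqvist): ∀x ∀y ∀z (Rxy ∧ Ryz → Rxz) — i.e. transitivity.
G1: fails — Rtv and Rvu but not Rtu.
G2: fails — Rw3w1 and Rw1w0 but not Rw3w0.
G3: fails — Rw3w2 and Rw2w1 but not Rw3w1.
G4: ✓.
G5: fails — Rcd and Rdc but not Rcc.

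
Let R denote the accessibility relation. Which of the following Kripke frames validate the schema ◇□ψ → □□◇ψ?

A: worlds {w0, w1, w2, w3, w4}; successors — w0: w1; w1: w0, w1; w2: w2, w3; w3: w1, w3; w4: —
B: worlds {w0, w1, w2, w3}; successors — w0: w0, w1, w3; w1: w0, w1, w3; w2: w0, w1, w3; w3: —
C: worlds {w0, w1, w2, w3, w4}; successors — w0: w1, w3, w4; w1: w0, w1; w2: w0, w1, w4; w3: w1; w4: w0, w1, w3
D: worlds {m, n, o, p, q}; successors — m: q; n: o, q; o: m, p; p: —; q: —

The schema corresponds to a generalized confluence (Geach) condition: ∀x ∀y ∀z ((xRy ∧ xR²z) → ∃w (yRw ∧ zRw)).
A: fails — w2Rw2, w2R²w1 but no w with w2Rw and w1Rw.
B: fails — w0Rw0, w0R²w3 but no w with w0Rw and w3Rw.
C: condition met.
D: fails — nRo, nR²m but no w with oRw and mRw.
Valid on: C.

C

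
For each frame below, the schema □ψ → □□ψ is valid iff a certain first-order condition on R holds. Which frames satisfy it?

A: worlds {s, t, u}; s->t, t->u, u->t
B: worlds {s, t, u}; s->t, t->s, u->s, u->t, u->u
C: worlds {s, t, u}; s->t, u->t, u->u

C

Frame correspondent (Sahlqvist): ∀x ∀y ∀z (Rxy ∧ Ryz → Rxz) — i.e. transitivity.
A: fails — Rtu and Rut but not Rtt.
B: fails — Rts and Rst but not Rtt.
C: holds.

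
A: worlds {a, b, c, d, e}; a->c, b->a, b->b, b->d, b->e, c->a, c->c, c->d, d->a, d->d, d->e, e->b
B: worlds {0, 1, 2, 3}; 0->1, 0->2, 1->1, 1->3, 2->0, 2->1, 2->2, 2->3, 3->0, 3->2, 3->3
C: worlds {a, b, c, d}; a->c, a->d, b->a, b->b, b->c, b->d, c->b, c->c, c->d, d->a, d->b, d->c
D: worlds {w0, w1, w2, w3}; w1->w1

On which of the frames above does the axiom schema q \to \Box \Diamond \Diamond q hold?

Frame correspondent (Sahlqvist): \forall x \forall z (xRz \to \exists w (x = w \wedge z R^2 w)) — i.e. a generalized confluence (Geach) condition.
A: fails — bRa but no w with b=w and aR²w.
B: holds.
C: holds.
D: holds.

B, C, D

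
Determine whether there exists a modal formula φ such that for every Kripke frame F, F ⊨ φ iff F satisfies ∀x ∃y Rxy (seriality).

This is a Sahlqvist condition; the D axiom □p → ◇p defines it.
Suppose □p→◇p is valid. At any x set V(p)=W. Then □p at x, so ◇p at x, so x has a successor.

Yes — defined by □p → ◇p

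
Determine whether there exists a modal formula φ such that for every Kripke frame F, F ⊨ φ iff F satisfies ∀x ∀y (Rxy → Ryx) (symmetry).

The condition is symmetry. A defining modal formula is r → □◇r.
Suppose r→□◇r is valid. Take Rxy and set V(r)={x}. Then r at x, so □◇r at x, so ◇r at y, so some z with Ryz has r; z=x, i.e. Ryx.

Yes, by r → □◇r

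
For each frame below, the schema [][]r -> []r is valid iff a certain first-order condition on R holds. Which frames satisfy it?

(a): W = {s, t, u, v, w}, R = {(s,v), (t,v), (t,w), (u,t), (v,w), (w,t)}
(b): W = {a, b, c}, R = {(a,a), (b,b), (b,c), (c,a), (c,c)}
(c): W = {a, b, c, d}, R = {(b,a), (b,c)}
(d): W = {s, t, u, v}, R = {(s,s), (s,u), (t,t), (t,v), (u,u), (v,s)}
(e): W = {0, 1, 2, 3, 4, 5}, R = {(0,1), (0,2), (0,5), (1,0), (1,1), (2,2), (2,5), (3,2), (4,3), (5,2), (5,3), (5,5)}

Frame correspondent (Sahlqvist): forall x forall y (Rxy -> exists z (Rxz & Rzy)) — i.e. density.
(a): fails — Rwt but no z with Rwz and Rzt.
(b): satisfies the condition.
(c): fails — Rba but no z with Rbz and Rza.
(d): satisfies the condition.
(e): fails — R43 but no z with R4z and Rz3.

(b), (d)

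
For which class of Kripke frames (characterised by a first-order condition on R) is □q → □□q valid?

Transitivity

This is the 4 axiom.
It corresponds to transitivity: ∀x ∀y ∀z (Rxy ∧ Ryz → Rxz).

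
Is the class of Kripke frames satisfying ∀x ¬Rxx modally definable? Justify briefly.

Any modally definable frame class is closed under surjective bounded morphisms.
The 2-cycle (worlds s,t with s→t→s) is irreflexive, and the map sending every world to a single reflexive point • is a surjective bounded morphism (forth: every edge maps to (•,•); back: every world has a successor). So any modal formula valid on the 2-cycle is also valid on the reflexive point, which is not irreflexive.
Hence irreflexivity is not modally definable.

Not modally definable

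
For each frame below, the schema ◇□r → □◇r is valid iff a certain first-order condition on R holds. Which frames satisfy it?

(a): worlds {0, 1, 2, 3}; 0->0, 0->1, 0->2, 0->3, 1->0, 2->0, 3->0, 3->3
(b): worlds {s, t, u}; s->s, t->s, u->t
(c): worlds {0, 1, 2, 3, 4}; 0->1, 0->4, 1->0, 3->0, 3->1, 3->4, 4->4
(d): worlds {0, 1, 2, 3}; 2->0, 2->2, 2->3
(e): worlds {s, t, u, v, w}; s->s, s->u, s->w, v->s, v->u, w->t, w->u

(a), (b)

Frame correspondent (Sahlqvist): ∀x ∀y ∀z (Rxy ∧ Rxz → ∃w (Ryw ∧ Rzw)) — i.e. convergence.
(a): ✓.
(b): ✓.
(c): fails — R01 and R04 but 1 and 4 have no common successor.
(d): fails — R23 and R23 but 3 and 3 have no common successor.
(e): fails — Rsw and Rsu but w and u have no common successor.
Valid on: (a), (b).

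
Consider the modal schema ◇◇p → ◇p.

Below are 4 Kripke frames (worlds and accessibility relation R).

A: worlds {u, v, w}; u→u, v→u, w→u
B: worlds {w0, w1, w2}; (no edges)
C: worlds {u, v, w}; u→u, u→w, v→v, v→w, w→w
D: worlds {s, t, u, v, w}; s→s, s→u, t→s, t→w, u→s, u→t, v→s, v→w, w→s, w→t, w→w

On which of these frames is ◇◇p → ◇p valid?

A, B, C

The schema corresponds to transitivity: ∀x ∀y ∀z (Rxy ∧ Ryz → Rxz).
A: satisfies the condition.
B: satisfies the condition.
C: satisfies the condition.
D: fails — Rut and Rtw but not Ruw.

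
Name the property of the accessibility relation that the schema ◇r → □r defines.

This schema is the CD axiom.
It corresponds to partial functionality: ∀x ∀y ∀z (Rxy ∧ Rxz → y = z).

partial functionality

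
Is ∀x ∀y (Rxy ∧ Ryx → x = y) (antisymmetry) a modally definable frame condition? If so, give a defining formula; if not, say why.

If a class were modally definable it would be closed under surjective bounded morphisms (Goldblatt–Thomason).
The 8-cycle (worlds a,b,c,d,e,f,g,h with a→b→c→d→e→f→g→h→a) is antisymmetric. Sending even-indexed worlds to • and odd-indexed worlds to ∘ is a surjective bounded morphism onto the two-world frame with •↔∘, which is not antisymmetric.
So no modal formula (or set of formulas) defines exactly the antisymmetric frames.

Not modally definable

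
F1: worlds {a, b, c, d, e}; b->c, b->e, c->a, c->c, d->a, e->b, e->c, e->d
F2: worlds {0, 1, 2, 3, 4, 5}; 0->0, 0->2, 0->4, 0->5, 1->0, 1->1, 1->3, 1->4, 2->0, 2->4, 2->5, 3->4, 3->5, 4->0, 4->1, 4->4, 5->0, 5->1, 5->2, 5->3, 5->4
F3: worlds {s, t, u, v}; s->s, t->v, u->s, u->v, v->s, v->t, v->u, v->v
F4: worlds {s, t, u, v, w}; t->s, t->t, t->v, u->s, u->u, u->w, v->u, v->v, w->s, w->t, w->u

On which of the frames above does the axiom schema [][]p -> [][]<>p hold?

F2, F3

The schema corresponds to a generalized confluence (Geach) condition: forall x forall z (x R^2 z -> exists w (x R^2 w & zRw)).
F1: fails — bR²a but no w with bR²w and aRw.
F2: satisfies the condition.
F3: satisfies the condition.
F4: fails — tR²s but no w* with tR²w* and sRw*.
Valid on: F2, F3.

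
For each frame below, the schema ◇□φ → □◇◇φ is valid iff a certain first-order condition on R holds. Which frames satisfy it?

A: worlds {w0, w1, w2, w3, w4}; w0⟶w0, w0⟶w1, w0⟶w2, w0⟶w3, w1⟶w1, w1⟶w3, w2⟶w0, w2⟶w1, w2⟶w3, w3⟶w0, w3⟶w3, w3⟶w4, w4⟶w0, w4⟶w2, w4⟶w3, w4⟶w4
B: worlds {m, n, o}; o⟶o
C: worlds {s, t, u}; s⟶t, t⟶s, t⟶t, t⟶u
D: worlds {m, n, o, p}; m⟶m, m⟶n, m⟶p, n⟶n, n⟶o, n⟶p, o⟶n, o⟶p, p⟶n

A, B, D

The schema corresponds to a generalized confluence (Geach) condition: ∀x ∀y ∀z ((xRy ∧ xRz) → ∃w (yRw ∧ zR²w)).
A: condition met.
B: condition met.
C: fails — tRs, tRu but no w with sRw and uR²w.
D: condition met.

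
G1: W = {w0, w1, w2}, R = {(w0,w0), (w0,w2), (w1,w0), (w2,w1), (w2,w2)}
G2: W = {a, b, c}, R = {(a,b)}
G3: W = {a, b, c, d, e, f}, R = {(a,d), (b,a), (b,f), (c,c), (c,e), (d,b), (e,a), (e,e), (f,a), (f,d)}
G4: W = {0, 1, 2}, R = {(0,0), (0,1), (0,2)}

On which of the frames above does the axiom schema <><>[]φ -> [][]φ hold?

Frame correspondent (Sahlqvist): forall x forall y forall z ((x R^2 y & x R^2 z) -> exists w (yRw & z = w)) — i.e. a generalized confluence (Geach) condition.
G1: fails — w0R²w0, w0R²w1 but no w with w0Rw and w1=w.
G2: ✓.
G3: fails — aR²b, aR²b but no w with bRw and b=w.
G4: fails — 0R²1, 0R²0 but no w with 1Rw and 0=w.
Valid on: G2.

G2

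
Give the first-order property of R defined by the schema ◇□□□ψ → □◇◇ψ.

∀x ∀y ∀z ((xRy ∧ xRz) → ∃w (yR³w ∧ zR²w))

This is a Sahlqvist (Geach-type) schema ◇^1□^3ψ → □^1◇^2ψ.
First-order correspondent: ∀x ∀y ∀z ((xRy ∧ xRz) → ∃w (yR³w ∧ zR²w)).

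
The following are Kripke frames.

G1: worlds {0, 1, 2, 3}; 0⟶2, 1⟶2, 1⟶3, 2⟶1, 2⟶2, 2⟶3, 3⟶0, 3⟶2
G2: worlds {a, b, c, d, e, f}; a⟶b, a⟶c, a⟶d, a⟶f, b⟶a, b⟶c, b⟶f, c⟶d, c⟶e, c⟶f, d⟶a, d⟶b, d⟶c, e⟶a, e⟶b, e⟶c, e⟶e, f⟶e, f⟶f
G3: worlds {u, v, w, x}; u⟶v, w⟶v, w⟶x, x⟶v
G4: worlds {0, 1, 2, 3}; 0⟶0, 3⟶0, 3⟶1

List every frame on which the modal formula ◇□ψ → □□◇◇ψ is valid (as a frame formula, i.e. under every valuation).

G1, G2

This is the axiom for a generalized confluence (Geach) condition; its first-order frame correspondent is ∀x ∀y ∀z ((xRy ∧ xR²z) → ∃w (yRw ∧ zR²w)).
G1: holds.
G2: holds.
G3: fails — wRv, wR²v but no t with vRt and vR²t.
G4: fails — 3R1, 3R²0 but no w with 1Rw and 0R²w.
Valid on: G1, G2.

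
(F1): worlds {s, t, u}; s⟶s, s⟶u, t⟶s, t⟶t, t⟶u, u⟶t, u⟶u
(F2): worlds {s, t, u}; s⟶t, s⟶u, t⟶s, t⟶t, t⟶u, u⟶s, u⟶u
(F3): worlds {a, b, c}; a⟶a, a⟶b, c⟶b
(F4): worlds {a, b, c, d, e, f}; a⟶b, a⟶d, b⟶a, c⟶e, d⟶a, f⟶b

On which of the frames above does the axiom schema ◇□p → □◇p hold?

(F1), (F2)

Frame correspondent (Sahlqvist): ∀x ∀y ∀z (Rxy ∧ Rxz → ∃w (Ryw ∧ Rzw)) — i.e. convergence.
(F1): condition met.
(F2): condition met.
(F3): fails — Raa and Rab but a and b have no common successor.
(F4): fails — Rce and Rce but e and e have no common successor.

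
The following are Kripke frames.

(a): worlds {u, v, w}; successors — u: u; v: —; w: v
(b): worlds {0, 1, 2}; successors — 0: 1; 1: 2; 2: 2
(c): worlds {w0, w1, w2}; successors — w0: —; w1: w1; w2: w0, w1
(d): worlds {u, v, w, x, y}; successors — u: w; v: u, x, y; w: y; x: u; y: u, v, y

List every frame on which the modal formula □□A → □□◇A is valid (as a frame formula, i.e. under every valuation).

This is the axiom for a generalized confluence (Geach) condition; its first-order frame correspondent is ∀x ∀z (xR²z → ∃w (xR²w ∧ zRw)).
(a): holds.
(b): holds.
(c): holds.
(d): fails — wR²u but no t with wR²t and uRt.
Valid on: (a), (b), (c).

(a), (b), (c)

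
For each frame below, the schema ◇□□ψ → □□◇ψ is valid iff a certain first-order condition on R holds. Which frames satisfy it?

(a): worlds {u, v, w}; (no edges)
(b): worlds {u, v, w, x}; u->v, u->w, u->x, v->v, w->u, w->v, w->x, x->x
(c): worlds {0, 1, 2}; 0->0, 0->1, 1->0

Frame correspondent (Sahlqvist): ∀x ∀y ∀z ((xRy ∧ xR²z) → ∃w (yR²w ∧ zRw)) — i.e. a generalized confluence (Geach) condition.
(a): ✓.
(b): fails — uRv, uR²x but no t with vR²t and xRt.
(c): ✓.
Valid on: (a), (c).

(a), (c)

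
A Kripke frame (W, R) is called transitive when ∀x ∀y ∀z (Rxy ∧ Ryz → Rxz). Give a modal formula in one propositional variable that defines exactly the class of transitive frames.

The condition is transitivity. The 4 schema □ψ → □□ψ defines it.
Suppose □ψ→□□ψ is valid. Take Rxy, Ryz and set V(ψ)={w : Rxw}. Then □ψ at x, so □□ψ at x, so □ψ at y, so ψ at z, i.e. Rxz.

□ψ → □□ψ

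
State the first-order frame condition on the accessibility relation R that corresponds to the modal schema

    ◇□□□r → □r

∀x ∀y ∀z ((xRy ∧ xRz) → ∃w (yR³w ∧ z = w))

This is a Sahlqvist (Geach-type) schema ◇^1□^3r → □^1◇^0r.
Minimal-valuation argument: fix x; take any y with xR^1y and any z with xR^1z. Set V(r) to the set of worlds R-reachable from y in exactly 3 steps. Then □^3r holds at y, so the antecedent holds at x; validity forces ◇^0r at z, giving a w with zR^0w and yR^3w.
First-order correspondent: ∀x ∀y ∀z ((xRy ∧ xRz) → ∃w (yR³w ∧ z = w)).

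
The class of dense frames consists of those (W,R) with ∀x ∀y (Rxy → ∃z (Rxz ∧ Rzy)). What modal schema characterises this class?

The condition is density. The C4 schema □□s → □s defines it.
Suppose □□s→□s is valid. Take Rxy and set V(s)={w : xR²w}. Then □□s at x, so □s at x, so s at y, i.e. ∃z(Rxz∧Rzy).

□□s → □s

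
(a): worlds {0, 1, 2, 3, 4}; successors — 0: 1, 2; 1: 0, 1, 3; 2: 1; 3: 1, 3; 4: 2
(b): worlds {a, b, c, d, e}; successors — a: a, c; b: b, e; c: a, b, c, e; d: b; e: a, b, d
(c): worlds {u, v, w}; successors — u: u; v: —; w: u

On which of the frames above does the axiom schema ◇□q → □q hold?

Frame correspondent (Sahlqvist): ∀x ∀y ∀z (Rxy ∧ Rxz → Ryz) — i.e. the Euclidean property.
(a): fails — R02 and R02 but not R22.
(b): fails — Rbe and Rbe but not Ree.
(c): condition met.

(c)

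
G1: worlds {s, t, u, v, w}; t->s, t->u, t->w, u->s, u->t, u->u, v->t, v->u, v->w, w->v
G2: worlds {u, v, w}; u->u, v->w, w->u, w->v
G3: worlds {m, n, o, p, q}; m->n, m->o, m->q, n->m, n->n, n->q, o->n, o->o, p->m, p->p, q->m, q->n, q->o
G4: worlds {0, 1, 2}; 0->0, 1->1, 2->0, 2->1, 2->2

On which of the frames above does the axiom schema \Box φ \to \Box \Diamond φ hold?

G4

The schema corresponds to a generalized confluence (Geach) condition: \forall x \forall z (xRz \to \exists w (xRw \wedge zRw)).
G1: fails — tRs but no w* with tRw* and sRw*.
G2: fails — vRw but no t with vRt and wRt.
G3: fails — pRm but no w with pRw and mRw.
G4: ✓.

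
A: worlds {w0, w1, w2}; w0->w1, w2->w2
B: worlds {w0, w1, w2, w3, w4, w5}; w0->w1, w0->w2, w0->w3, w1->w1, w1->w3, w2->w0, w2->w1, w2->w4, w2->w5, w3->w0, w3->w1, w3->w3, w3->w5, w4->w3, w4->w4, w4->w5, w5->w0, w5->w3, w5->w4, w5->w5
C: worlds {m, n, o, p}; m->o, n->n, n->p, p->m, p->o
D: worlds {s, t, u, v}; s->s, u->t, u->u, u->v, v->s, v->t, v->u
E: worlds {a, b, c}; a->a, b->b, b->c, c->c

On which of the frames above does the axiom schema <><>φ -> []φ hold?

A

This is the axiom for a generalized confluence (Geach) condition; its first-order frame correspondent is forall x forall y forall z ((x R^2 y & xRz) -> exists w (y = w & z = w)).
A: holds.
B: fails — w0R²w0, w0Rw1 but w0 ≠ w1.
C: fails — nR²m, nRn but m ≠ n.
D: fails — uR²s, uRt but s ≠ t.
E: fails — bR²b, bRc but b ≠ c.
Valid on: A.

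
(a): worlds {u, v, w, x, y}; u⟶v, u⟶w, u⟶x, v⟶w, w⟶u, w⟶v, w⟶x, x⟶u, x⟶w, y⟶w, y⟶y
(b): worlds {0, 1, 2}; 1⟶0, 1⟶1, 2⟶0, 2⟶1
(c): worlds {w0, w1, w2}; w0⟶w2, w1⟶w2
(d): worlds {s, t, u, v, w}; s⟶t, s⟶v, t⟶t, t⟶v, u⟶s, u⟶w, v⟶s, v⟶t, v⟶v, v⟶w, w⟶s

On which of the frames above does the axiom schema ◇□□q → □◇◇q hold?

The schema corresponds to a generalized confluence (Geach) condition: ∀x ∀y ∀z ((xRy ∧ xRz) → ∃w (yR²w ∧ zR²w)).
(a): condition met.
(b): fails — 1R0, 1R0 but no w with 0R²w and 0R²w.
(c): fails — w0Rw2, w0Rw2 but no w with w2R²w and w2R²w.
(d): condition met.
Valid on: (a), (d).

(a), (d)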